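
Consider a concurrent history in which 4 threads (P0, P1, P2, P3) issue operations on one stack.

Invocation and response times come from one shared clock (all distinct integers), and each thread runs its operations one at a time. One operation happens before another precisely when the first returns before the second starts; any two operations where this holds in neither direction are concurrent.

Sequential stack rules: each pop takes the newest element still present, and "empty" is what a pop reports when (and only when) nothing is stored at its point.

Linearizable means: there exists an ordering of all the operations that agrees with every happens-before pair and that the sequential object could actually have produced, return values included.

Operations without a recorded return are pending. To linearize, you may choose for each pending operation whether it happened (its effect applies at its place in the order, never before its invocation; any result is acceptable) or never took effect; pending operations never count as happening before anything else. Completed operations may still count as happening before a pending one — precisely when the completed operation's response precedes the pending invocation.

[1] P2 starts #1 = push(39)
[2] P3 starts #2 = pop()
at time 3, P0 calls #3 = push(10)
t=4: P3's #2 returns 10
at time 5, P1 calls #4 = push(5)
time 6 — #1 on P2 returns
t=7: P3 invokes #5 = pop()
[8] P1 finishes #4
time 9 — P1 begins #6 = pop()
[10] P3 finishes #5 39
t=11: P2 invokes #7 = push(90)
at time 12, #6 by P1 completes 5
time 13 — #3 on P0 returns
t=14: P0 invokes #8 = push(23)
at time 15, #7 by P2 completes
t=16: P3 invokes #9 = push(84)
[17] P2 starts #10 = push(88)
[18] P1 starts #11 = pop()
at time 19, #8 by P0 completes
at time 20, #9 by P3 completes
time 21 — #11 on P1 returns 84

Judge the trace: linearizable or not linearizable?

linearizable

a witness: #1, #3, #2, #4, #6, #5, #7, #8, #9, #11
1. #1 push(39), leaving stack <39>
2. #3 push(10), leaving stack <39,10>
3. #2 pop() → 10, leaving stack <39>
4. #4 push(5), leaving stack <39,5>
5. #6 pop() → 5, leaving stack <39>
6. #5 pop() → 39, leaving stack <>
7. #7 push(90), leaving stack <90>
8. #8 push(23), leaving stack <90,23>
9. #9 push(84), leaving stack <90,23,84>
10. #11 pop() → 84, leaving stack <90,23>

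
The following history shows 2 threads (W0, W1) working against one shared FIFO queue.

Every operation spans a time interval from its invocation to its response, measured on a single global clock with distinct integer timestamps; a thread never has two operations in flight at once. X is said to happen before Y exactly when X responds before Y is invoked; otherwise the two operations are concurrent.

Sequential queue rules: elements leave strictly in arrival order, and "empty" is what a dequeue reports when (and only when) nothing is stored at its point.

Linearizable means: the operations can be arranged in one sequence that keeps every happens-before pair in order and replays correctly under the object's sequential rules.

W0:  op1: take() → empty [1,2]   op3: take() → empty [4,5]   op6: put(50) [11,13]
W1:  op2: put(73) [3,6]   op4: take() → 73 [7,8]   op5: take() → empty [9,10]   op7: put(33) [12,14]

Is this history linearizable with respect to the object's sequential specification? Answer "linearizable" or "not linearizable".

linearizable

one valid linearization: op1, op3, op2, op4, op5, op6, op7
step 1: op1 take() → empty — queue <>
step 2: op3 take() → empty — queue <>
step 3: op2 put(73) — queue <73>
step 4: op4 take() → 73 — queue <>
step 5: op5 take() → empty — queue <>
step 6: op6 put(50) — queue <50>
step 7: op7 put(33) — queue <50,33>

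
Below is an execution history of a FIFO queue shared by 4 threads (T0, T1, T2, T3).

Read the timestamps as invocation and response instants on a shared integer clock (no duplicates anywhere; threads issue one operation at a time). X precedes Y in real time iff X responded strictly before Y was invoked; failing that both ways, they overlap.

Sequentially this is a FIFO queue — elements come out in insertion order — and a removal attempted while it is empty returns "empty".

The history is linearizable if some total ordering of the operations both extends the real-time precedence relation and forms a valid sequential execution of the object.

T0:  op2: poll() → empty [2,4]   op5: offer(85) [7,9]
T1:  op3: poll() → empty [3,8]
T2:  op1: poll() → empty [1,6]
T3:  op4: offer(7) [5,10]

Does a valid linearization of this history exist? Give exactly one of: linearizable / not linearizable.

witness order: op1, op2, op3, op4, op5
1. op1 poll() → empty, leaving queue <>
2. op2 poll() → empty, leaving queue <>
3. op3 poll() → empty, leaving queue <>
4. op4 offer(7), leaving queue <7>
5. op5 offer(85), leaving queue <7,85>

linearizable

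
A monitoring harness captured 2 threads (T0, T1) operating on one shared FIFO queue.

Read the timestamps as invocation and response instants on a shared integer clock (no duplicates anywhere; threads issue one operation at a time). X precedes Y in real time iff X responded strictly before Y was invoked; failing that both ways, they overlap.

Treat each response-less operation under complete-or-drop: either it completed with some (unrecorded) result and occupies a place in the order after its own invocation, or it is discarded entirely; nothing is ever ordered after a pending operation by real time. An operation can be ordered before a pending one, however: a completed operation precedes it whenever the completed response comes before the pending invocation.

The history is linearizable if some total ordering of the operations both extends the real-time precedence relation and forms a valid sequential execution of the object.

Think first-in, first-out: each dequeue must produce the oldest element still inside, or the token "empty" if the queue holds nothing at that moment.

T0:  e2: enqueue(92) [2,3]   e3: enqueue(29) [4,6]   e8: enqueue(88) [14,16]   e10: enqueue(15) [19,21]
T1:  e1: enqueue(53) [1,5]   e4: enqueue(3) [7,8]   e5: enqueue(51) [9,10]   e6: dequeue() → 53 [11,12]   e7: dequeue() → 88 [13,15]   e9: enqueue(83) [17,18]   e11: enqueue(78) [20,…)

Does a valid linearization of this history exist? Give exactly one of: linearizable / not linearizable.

not linearizable

already the first 15 events (up to e7's response at time 15) admit no linearization; the first 14 still do
7 completed operations, 3 real-time-consistent orders — every FIFO queue replay fails
no escape via the 1 pending operation (e8): every completion choice fails
e.g. e1, e2, e3, e4, e5, e6, e7 (pending dropped): illegal at step 7, since e7 dequeue() → 88 cannot apply there
e.g. e2, e1, e3, e4, e5, e6, e7 (pending dropped): illegal at step 6, since e6 dequeue() → 53 cannot apply there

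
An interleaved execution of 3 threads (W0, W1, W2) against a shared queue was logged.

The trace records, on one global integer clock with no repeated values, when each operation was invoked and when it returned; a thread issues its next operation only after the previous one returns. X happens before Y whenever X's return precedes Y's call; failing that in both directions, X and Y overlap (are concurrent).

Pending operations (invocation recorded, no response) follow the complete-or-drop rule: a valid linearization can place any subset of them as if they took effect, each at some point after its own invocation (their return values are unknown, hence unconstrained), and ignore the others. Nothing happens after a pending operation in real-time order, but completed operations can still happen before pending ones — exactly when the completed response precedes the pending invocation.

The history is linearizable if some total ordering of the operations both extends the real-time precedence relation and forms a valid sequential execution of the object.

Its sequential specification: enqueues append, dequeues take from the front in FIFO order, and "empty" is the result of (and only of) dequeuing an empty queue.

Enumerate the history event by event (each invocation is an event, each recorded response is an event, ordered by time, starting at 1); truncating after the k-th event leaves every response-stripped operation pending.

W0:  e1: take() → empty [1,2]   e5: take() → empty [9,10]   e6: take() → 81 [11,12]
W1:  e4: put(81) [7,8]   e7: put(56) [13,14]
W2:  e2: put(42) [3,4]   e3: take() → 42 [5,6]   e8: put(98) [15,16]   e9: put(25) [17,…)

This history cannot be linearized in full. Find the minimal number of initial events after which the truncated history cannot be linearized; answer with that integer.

10

events 1..9 are still linearizable — one witness is e1, e2, e3, e4:
after step 1 (e1 take() → empty): queue <>
after step 2 (e2 put(42)): queue <42>
after step 3 (e3 take() → 42): queue <>
after step 4 (e4 put(81)): queue <81>
include event 10 — e5 responding at 10 — and every candidate order breaks
e.g. e1, e2, e3, e4, e5: illegal at step 5, since e5 take() → empty cannot apply there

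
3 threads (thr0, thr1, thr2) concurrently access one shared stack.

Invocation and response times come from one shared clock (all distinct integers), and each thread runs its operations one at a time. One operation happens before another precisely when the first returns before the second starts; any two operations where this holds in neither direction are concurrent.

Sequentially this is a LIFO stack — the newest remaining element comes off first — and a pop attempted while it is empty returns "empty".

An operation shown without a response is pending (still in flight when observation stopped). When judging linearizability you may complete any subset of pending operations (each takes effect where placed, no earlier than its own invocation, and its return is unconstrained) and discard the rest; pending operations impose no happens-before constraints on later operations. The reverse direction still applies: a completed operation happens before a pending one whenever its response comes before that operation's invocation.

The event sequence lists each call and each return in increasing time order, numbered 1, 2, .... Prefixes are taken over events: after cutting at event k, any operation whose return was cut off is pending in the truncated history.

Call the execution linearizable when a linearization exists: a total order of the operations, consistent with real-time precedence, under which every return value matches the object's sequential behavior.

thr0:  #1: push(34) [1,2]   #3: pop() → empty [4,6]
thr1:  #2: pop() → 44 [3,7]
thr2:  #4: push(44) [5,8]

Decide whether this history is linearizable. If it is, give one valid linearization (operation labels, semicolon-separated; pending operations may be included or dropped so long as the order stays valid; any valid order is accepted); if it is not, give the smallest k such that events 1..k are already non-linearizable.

events 1..6 are fine; event 7 — the response of #2 at time 7 — makes the prefix non-linearizable
all 2 real-time-respecting orders fail — 3 completed stack operations, no legal replay
every completion of the 1 pending operation (#4) was checked; none linearizes
take #1, #2, #3 (pending dropped): step 2 already fails, because #2 pop() → 44 cannot occur there
take #1, #3, #2 (pending dropped): step 2 already fails, because #3 pop() → empty cannot occur there

not linearizable — minimal violating prefix: 7 events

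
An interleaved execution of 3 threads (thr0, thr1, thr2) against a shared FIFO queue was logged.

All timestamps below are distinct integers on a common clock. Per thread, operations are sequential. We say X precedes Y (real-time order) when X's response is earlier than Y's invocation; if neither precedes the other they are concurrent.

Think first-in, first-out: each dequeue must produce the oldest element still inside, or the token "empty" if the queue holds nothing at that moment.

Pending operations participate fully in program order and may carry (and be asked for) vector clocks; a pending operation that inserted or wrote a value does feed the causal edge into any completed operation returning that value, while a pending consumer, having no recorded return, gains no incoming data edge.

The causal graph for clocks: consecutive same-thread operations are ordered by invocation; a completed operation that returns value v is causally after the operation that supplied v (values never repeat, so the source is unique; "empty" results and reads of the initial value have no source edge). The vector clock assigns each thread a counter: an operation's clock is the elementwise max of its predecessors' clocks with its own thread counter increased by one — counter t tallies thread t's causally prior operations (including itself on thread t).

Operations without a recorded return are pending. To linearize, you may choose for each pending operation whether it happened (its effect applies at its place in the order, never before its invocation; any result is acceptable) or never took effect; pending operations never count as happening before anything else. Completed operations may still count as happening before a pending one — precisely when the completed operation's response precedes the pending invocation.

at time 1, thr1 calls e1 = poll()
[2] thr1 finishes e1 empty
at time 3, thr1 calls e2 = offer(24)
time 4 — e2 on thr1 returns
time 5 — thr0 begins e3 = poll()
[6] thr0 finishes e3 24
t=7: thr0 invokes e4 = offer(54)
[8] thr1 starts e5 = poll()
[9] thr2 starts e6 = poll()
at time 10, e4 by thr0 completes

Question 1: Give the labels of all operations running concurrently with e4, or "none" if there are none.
e4 spans [7,10]: anything still running between times 7 and 10 counts as concurrent
e1 [1,2]: before
e2 [3,4]: before
e3 [5,6]: before
e5 [8,…): concurrent
e6 [9,…): concurrent

e5, e6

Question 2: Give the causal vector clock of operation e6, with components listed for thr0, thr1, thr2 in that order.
e6, invoked 9, has no incoming edges; only thr2's bump applies → (0, 0, 1)
e1, invoked 1, has no incoming edges; only thr1's bump applies → (0, 1, 0)
from VC(e1)=(0, 1, 0), e2 (invoked 3) maxes components and bumps thr1 → (0, 2, 0)
from VC(e2)=(0, 2, 0), e5 (invoked 8) maxes components and bumps thr1 → (0, 3, 0)
from VC(e2)=(0, 2, 0), e3 (invoked 5) maxes components and bumps thr0 → (1, 2, 0)
from VC(e3)=(1, 2, 0), e4 (invoked 7) maxes components and bumps thr0 → (2, 2, 0)
target: VC(e6) = (0, 0, 1)

(0, 0, 1)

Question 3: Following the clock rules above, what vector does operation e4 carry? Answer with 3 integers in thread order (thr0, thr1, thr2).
invoked at 9, e6 has no predecessors; its own thr2 bump gives (0, 0, 1)
invoked at 1, e1 has no predecessors; its own thr1 bump gives (0, 1, 0)
merge at e2 (invoked 3): VC(e1)=(0, 1, 0), own-thread bump on thr1 → (0, 2, 0)
merge at e5 (invoked 8): VC(e2)=(0, 2, 0), own-thread bump on thr1 → (0, 3, 0)
merge at e3 (invoked 5): VC(e2)=(0, 2, 0), own-thread bump on thr0 → (1, 2, 0)
merge at e4 (invoked 7): VC(e3)=(1, 2, 0), own-thread bump on thr0 → (2, 2, 0)
target: VC(e4) = (2, 2, 0)

(2, 2, 0)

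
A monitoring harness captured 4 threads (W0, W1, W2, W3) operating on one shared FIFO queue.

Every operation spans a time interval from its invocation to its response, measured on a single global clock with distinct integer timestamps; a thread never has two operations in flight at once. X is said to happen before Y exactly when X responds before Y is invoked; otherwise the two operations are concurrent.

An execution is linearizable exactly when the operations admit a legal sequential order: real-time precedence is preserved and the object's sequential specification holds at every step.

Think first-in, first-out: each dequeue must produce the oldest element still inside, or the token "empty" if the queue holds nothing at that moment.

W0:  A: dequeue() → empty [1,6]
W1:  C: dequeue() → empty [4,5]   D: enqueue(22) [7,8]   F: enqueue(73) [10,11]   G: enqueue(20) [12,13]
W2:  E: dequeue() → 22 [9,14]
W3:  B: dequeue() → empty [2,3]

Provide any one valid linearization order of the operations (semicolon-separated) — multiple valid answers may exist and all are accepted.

A; B; C; D; E; F; G

after step 1 (A dequeue() → empty): queue <>
after step 2 (B dequeue() → empty): queue <>
after step 3 (C dequeue() → empty): queue <>
after step 4 (D enqueue(22)): queue <22>
after step 5 (E dequeue() → 22): queue <>
after step 6 (F enqueue(73)): queue <73>
after step 7 (G enqueue(20)): queue <73,20>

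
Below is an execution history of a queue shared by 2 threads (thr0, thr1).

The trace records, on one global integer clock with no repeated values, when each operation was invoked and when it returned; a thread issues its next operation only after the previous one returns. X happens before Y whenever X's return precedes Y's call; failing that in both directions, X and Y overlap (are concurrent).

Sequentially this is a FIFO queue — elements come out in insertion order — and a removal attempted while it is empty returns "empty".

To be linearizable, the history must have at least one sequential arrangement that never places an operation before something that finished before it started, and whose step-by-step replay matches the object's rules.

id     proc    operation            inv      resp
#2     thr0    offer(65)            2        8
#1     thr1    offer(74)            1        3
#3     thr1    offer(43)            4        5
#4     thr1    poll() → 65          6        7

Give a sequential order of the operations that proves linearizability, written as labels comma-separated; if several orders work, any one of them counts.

after step 1 (#2 offer(65)): queue <65>
after step 2 (#1 offer(74)): queue <65,74>
after step 3 (#3 offer(43)): queue <65,74,43>
after step 4 (#4 poll() → 65): queue <74,43>

#2, #1, #3, #4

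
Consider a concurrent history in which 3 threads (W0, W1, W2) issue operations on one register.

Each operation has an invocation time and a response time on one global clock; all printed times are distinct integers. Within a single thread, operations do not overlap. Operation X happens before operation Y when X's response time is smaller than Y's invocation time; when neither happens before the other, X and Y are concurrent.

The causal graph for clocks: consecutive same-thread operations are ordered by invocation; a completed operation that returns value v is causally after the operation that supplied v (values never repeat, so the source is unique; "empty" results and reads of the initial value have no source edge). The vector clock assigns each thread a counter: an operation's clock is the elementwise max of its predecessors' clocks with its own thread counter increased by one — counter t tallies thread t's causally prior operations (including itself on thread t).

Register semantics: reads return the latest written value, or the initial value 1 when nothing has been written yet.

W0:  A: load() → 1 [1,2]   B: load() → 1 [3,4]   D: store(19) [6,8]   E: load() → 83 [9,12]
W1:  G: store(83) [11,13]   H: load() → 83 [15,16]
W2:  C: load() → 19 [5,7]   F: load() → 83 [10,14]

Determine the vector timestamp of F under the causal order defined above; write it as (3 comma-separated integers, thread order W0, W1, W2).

(3, 1, 2)

G, invoked 11, has no incoming edges; only W1's bump applies → (0, 1, 0)
A, invoked 1, has no incoming edges; only W0's bump applies → (1, 0, 0)
H (invocation 15): componentwise max over VC(G)=(0, 1, 0), +1 at W1, giving (0, 2, 0)
B (invocation 3): componentwise max over VC(A)=(1, 0, 0), +1 at W0, giving (2, 0, 0)
D (invocation 6): componentwise max over VC(B)=(2, 0, 0), +1 at W0, giving (3, 0, 0)
C (invocation 5): componentwise max over VC(D)=(3, 0, 0), +1 at W2, giving (3, 0, 1)
E (invocation 9): componentwise max over VC(D)=(3, 0, 0), VC(G)=(0, 1, 0), +1 at W0, giving (4, 1, 0)
F (invocation 10): componentwise max over VC(C)=(3, 0, 1), VC(G)=(0, 1, 0), +1 at W2, giving (3, 1, 2)
target: VC(F) = (3, 1, 2)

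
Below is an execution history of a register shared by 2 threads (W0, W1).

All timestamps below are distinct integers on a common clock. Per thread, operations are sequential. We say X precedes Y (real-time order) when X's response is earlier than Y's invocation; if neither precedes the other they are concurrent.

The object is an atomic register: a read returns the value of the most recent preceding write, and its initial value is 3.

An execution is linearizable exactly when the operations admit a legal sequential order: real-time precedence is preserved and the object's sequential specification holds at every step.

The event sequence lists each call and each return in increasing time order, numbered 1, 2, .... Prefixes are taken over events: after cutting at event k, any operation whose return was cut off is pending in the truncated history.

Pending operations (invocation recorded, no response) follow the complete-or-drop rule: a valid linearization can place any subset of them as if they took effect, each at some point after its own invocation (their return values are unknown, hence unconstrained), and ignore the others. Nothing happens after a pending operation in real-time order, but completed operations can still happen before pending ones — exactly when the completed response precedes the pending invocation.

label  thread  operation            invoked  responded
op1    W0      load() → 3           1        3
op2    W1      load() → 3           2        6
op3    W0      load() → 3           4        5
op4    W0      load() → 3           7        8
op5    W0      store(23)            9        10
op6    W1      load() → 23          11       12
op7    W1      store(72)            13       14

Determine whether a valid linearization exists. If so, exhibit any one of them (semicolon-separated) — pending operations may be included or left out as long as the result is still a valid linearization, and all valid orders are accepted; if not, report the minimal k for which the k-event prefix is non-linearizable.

linearizable — witness: op1; op2; op3; op4; op5; op6; op7

step 1: op1 load() → 3 — value 3
step 2: op2 load() → 3 — value 3
step 3: op3 load() → 3 — value 3
step 4: op4 load() → 3 — value 3
step 5: op5 store(23) — value 23
step 6: op6 load() → 23 — value 23
step 7: op7 store(72) — value 72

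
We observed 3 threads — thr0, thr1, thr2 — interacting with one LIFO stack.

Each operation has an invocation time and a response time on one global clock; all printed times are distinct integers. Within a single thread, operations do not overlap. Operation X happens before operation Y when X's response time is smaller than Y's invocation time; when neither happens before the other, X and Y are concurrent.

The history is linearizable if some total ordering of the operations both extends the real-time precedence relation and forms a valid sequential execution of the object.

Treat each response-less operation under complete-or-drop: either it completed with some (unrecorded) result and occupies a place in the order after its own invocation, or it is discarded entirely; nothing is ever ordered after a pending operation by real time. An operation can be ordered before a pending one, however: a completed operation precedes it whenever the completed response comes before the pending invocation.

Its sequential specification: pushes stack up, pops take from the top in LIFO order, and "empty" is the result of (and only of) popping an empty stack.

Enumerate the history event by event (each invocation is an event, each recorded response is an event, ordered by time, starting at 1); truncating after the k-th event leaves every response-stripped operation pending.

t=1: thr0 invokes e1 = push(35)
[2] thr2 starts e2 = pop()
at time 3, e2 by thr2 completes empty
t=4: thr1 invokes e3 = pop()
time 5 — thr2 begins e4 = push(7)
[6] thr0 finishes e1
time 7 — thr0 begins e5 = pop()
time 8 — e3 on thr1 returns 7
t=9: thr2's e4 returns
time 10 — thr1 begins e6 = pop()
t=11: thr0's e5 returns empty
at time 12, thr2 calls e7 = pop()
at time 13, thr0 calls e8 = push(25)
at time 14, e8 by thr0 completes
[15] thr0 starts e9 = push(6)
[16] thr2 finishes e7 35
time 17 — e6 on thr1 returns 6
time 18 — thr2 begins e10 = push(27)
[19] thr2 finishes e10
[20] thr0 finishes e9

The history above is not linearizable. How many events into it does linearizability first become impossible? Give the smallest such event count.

one valid order for events 1..15 is e2, e1, e4, e3, e6, e5, e7, e8:
after step 1 (e2 pop() → empty): stack <>
after step 2 (e1 push(35)): stack <35>
after step 3 (e4 push(7)): stack <35,7>
after step 4 (e3 pop() → 7): stack <35>
after step 5 (e6 pop() (pending, included)): stack <>
after step 6 (e5 pop() → empty): stack <>
after step 7 (e7 pop() (pending, included)): stack <>
after step 8 (e8 push(25)): stack <25>
event 16 — e7's response, time 16 — after it, nothing linearizes
completion choices over the 2 pending operations (e6, e9) were checked; none helps
take e1, e2, e3, e4, e5, e7, e8 (pending dropped): step 2 already fails, because e2 pop() → empty cannot occur there
take e1, e2, e3, e4, e5, e8, e7 (pending dropped): step 2 already fails, because e2 pop() → empty cannot occur there

16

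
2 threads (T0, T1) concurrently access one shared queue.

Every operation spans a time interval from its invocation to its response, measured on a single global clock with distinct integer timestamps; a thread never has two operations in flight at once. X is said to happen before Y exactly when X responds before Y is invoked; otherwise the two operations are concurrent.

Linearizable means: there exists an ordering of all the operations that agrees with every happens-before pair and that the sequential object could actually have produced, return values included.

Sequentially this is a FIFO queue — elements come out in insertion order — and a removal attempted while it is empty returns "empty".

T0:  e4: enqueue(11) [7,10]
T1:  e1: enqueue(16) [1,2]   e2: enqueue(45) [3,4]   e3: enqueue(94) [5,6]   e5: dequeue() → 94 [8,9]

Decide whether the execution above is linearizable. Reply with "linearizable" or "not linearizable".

not linearizable

the violation lands at event 9, e5's response at time 9: events 1..8 linearize, events 1..9 do not
the completed operations (4 total) allow one real-time order; the queue replay rejects it
including or dropping the 1 pending operation (e4) in any combination fails
sample order e1, e2, e3, e5 (pending dropped) stalls at step 4 — e5 dequeue() → 94 has no legal effect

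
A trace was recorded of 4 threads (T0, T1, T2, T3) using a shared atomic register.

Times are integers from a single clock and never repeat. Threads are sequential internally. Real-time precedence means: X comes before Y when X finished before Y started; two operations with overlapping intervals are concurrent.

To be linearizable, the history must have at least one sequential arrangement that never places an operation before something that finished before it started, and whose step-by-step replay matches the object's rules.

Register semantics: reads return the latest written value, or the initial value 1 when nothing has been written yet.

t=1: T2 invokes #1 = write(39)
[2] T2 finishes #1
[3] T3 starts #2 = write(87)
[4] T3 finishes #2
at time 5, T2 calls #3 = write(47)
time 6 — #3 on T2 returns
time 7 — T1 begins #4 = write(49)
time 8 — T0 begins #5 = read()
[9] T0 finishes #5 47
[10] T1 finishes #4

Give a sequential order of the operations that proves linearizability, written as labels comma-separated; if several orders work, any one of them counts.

#1, #2, #3, #5, #4

step 1: #1 write(39) — value 39
step 2: #2 write(87) — value 87
step 3: #3 write(47) — value 47
step 4: #5 read() → 47 — value 47
step 5: #4 write(49) — value 49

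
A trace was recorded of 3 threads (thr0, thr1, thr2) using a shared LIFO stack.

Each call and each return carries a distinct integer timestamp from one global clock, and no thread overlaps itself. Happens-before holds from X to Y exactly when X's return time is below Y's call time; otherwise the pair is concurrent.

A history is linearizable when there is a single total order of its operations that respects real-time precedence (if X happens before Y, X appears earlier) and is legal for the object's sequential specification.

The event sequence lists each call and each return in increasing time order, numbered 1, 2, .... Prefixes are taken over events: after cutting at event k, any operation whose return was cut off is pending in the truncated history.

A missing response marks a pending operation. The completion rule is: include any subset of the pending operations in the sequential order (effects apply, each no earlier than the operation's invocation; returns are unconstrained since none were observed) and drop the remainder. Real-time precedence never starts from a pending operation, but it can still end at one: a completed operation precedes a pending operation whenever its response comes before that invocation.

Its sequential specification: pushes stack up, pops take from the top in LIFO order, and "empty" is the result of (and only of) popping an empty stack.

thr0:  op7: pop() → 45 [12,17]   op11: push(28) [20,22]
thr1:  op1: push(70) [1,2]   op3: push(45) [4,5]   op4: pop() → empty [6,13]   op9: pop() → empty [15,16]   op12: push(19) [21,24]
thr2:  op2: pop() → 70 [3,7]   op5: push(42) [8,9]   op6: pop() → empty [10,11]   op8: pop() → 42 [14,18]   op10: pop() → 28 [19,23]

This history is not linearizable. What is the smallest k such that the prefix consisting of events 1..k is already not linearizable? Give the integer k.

11

events 1..10 are still linearizable — one witness is op1, op2, op3, op4, op5:
step 1: op1 push(70) — stack <70>
step 2: op2 pop() → 70 — stack <>
step 3: op3 push(45) — stack <45>
step 4: op4 pop() (pending, included) — stack <>
step 5: op5 push(42) — stack <42>
include event 11 — op6 responding at 11 — and every candidate order breaks
every completion of the 1 pending operation (op4) was checked; none linearizes
sample order op1, op2, op3, op5, op6 (pending dropped) stalls at step 5 — op6 pop() → empty has no legal effect
sample order op1, op3, op2, op5, op6 (pending dropped) stalls at step 3 — op2 pop() → 70 has no legal effect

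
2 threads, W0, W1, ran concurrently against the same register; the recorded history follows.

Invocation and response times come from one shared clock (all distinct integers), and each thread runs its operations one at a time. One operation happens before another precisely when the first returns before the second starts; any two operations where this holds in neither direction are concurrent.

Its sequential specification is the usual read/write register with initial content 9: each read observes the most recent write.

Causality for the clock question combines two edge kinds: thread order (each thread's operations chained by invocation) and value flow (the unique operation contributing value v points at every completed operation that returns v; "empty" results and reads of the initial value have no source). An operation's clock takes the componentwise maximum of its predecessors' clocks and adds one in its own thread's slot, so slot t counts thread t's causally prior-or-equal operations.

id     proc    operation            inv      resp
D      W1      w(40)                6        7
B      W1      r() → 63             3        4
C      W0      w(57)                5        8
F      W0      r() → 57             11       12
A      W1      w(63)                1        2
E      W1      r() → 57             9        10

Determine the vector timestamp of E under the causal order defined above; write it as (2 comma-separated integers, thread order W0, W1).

VC(A, invoked at 1): no causal predecessors; +1 on W1 → (0, 1)
VC(C, invoked at 5): no causal predecessors; +1 on W0 → (1, 0)
invoked at 3, B merges VC(A)=(0, 1) and bumps W1's slot → (0, 2)
invoked at 11, F merges VC(C)=(1, 0) and bumps W0's slot → (2, 0)
invoked at 6, D merges VC(B)=(0, 2) and bumps W1's slot → (0, 3)
invoked at 9, E merges VC(C)=(1, 0), VC(D)=(0, 3) and bumps W1's slot → (1, 4)
target: VC(E) = (1, 4)

(1, 4)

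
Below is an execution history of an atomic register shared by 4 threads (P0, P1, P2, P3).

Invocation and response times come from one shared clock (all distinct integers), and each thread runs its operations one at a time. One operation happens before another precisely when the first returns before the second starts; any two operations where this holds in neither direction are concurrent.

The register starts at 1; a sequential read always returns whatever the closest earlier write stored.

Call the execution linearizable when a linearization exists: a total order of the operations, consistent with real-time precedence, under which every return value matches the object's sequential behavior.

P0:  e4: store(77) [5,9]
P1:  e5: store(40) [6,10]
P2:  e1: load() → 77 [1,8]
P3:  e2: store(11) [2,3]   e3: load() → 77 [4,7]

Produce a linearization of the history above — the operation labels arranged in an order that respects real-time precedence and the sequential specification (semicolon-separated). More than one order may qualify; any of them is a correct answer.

e2; e4; e1; e3; e5

step 1: e2 store(11) — value 11
step 2: e4 store(77) — value 77
step 3: e1 load() → 77 — value 77
step 4: e3 load() → 77 — value 77
step 5: e5 store(40) — value 40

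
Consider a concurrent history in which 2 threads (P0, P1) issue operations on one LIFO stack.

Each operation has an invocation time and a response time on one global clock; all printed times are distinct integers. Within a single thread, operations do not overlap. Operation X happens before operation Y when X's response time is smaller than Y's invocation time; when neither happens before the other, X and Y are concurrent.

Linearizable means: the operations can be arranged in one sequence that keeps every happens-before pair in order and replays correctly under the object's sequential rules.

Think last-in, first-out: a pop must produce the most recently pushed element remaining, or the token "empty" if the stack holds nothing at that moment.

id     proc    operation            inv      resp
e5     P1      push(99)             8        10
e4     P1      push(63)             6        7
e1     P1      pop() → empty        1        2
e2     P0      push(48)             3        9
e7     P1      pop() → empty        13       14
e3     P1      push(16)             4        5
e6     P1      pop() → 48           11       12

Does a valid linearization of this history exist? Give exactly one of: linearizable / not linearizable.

not linearizable

the violation lands at event 14, e7's response at time 14: events 1..13 linearize, events 1..14 do not
every one of the 4 real-time-consistent orders over 7 completed LIFO stack ops fails the sequential spec
sample order e1, e2, e3, e4, e5, e6, e7 stalls at step 6 — e6 pop() → 48 has no legal effect
sample order e1, e3, e2, e4, e5, e6, e7 stalls at step 6 — e6 pop() → 48 has no legal effect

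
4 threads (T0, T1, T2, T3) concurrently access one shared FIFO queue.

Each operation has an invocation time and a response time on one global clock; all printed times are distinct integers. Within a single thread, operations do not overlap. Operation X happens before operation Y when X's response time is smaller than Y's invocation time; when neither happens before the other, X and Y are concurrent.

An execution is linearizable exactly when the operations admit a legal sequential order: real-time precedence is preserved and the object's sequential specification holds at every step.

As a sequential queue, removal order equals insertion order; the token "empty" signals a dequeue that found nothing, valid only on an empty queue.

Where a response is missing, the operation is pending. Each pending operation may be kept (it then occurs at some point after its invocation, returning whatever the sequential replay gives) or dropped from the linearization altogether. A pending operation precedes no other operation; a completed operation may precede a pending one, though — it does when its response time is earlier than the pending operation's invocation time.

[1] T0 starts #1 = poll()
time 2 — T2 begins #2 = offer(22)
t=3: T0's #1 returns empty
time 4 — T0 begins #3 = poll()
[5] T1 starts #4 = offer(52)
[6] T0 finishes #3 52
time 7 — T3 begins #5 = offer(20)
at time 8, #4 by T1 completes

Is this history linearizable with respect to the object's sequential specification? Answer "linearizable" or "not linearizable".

witness order: #1, #4, #2, #3
after step 1 (#1 poll() → empty): queue <>
after step 2 (#4 offer(52)): queue <52>
after step 3 (#2 offer(22) (pending, included)): queue <52,22>
after step 4 (#3 poll() → 52): queue <22>

linearizable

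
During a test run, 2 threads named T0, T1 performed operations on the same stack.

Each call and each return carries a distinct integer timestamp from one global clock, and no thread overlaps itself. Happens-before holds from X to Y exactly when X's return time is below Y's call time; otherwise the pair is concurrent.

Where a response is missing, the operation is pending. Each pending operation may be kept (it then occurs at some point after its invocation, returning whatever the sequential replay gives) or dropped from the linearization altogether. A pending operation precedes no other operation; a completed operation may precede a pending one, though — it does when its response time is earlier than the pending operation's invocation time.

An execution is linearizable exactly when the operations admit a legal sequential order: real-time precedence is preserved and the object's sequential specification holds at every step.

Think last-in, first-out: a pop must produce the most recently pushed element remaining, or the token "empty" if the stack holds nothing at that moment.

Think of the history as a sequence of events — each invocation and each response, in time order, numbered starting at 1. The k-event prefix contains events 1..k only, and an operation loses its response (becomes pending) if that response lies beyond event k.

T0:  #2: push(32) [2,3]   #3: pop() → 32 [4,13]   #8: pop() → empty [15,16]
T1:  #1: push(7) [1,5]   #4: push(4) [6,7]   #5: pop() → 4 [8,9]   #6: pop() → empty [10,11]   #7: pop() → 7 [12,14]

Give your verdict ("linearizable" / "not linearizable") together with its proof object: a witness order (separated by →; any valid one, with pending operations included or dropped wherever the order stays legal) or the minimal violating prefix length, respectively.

not linearizable — minimal violating prefix: 11 events

events 1..10 are fine; event 11 — the response of #6 at time 11 — makes the prefix non-linearizable
all 2 real-time-respecting orders fail — 5 completed stack operations, no legal replay
every completion of the 1 pending operation (#3) was checked; none linearizes
one such order, #1, #2, #4, #5, #6 (pending dropped), breaks at step 5 where #6 pop() → empty is illegal
one such order, #2, #1, #4, #5, #6 (pending dropped), breaks at step 5 where #6 pop() → empty is illegal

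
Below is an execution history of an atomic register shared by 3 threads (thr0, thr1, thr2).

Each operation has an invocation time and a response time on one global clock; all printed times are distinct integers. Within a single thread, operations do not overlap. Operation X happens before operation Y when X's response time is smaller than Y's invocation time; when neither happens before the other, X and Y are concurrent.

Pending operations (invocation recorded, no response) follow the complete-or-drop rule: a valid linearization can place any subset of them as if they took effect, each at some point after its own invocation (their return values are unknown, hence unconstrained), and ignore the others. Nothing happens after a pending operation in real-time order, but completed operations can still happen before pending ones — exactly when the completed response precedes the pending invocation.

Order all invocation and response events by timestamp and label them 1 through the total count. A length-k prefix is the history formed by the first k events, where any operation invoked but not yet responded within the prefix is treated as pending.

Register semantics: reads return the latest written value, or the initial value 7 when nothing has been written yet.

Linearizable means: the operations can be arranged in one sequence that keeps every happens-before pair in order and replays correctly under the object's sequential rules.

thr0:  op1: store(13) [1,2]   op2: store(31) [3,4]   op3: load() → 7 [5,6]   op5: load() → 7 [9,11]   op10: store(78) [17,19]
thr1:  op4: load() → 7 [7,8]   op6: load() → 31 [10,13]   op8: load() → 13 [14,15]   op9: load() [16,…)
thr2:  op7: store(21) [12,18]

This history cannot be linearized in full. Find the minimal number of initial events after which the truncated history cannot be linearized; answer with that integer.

events 1..5 are still linearizable — one witness is op1, op2:
after step 1 (op1 store(13)): value 13
after step 2 (op2 store(31)): value 31
adding event 6 (op3 responds at 6) leaves no legal real-time order
e.g. op1, op2, op3: illegal at step 3, since op3 load() → 7 cannot apply there

6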